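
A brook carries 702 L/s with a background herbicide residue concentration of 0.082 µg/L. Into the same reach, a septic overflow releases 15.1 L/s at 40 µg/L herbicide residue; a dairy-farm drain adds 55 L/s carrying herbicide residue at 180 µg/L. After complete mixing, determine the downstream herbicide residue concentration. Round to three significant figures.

13.7 µg/L

Conservation of mass: C = (702.0·0.08200 + 15.10·40.00 + 55.00·180.0) / 772.1 = 10560/772.1 = 13.68 µg/L.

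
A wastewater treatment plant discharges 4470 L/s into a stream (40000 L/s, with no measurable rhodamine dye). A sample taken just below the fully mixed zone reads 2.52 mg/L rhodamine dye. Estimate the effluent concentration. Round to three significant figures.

Mass balance: 40000·0 + 4470·Cₑ = 44470·2.520
→ Cₑ = (44470·2.520 − 40000·0) / 4470 = 25.07 mg/L.

25.1 mg/L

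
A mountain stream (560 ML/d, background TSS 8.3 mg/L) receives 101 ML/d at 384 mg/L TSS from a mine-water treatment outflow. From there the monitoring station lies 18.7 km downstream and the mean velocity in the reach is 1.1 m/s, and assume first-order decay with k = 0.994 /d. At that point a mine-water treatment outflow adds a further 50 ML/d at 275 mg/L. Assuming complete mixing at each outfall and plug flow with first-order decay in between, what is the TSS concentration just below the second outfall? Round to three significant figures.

Flow-weighted average: C = (560.0·8.300 + 101.0·384.0) / 661.0 = 43430/661.0 = 65.71 mg/L; combined flow 661.0 ML/d.
Travel time t = 18.7·1000 / 1.1 = 17000 s = 4.722 h.
After decay, C = 65.71 × e^(−kt) = 65.71 × 0.8224 = 54.03 mg/L.
Second outfall: C = (661.0·54.03 + 50.00·275.0)/711.0 = 69.57 mg/L.

69.6 mg/L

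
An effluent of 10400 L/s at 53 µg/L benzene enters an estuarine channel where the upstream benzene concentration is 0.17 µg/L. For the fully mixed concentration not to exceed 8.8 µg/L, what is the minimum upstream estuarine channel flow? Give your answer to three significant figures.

53300 L/s

Set C_mix = 8.8: (Q·0.1700 + 10400·53.00) / (Q + 10400) = 8.8
→ Q = 10400·(53.00 − 8.8)/(8.8 − 0.1700) = 53270 L/s.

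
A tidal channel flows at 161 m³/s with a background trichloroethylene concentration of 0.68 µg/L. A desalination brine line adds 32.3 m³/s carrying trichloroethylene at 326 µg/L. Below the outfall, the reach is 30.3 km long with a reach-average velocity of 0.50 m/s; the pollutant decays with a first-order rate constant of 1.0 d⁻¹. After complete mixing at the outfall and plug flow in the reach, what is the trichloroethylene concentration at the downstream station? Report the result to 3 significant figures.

27.3 µg/L

Flow-weighted average: C = (161.0·0.6800 + 32.30·326.0) / 193.3 = 10640/193.3 = 55.04 µg/L.
Travel time t = 30.3·1000 / 0.50 = 60600 s = 16.83 h.
First-order decay: C = 55.04·exp(−k·t) = 55.04·0.4959 = 27.29 µg/L.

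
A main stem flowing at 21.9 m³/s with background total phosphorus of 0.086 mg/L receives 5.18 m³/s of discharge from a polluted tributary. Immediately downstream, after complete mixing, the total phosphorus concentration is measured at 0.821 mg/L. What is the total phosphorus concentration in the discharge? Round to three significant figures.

3.93 mg/L

Mass balance: 21.90·0.08600 + 5.180·Cₑ = 27.08·0.8210
→ Cₑ = (27.08·0.8210 − 21.90·0.08600) / 5.180 = 3.928 mg/L.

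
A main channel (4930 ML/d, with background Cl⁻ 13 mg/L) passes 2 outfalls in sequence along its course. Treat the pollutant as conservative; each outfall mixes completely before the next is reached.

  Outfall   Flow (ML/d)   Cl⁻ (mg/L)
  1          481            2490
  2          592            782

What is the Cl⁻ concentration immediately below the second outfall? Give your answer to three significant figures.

Below outfall 1: Q → 5411 ML/d, C = (4930·13.00 + 481.0·2490)/5411 = 233.2 mg/L.
Below outfall 2: Q → 6003 ML/d, C = (5411·233.2 + 592.0·782.0)/6003 = 287.3 mg/L.

287 mg/L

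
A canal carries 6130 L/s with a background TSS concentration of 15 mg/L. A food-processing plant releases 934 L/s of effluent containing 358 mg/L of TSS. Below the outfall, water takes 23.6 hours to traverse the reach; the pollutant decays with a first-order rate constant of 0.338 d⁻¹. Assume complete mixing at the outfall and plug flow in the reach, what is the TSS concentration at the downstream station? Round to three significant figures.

43.3 mg/L

Mixed concentration C = ΣQC/ΣQ = (6130·15.00 + 934.0·358.0) / 7064 = 426300/7064 = 60.35 mg/L.
Applying C = C₀e^(−kt): 60.35 × 0.7172 = 43.29 mg/L.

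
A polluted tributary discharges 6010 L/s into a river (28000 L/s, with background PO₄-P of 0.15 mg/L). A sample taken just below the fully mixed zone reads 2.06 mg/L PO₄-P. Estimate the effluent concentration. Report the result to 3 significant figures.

Mass balance: 28000·0.1500 + 6010·Cₑ = 34010·2.060
→ Cₑ = (34010·2.060 − 28000·0.1500) / 6010 = 10.96 mg/L.

11.0 mg/L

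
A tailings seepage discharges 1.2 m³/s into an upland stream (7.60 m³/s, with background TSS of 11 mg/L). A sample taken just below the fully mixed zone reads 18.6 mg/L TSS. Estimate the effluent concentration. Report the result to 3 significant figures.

Mass balance: 7.600·11.00 + 1.200·Cₑ = 8.800·18.60
→ Cₑ = (8.800·18.60 − 7.600·11.00) / 1.200 = 66.73 mg/L.

66.7 mg/L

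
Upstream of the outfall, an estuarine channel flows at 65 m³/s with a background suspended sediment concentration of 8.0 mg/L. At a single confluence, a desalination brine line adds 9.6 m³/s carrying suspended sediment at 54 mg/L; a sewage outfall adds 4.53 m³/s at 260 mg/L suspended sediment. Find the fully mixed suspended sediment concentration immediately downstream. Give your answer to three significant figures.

Mixed concentration C = ΣQC/ΣQ = (65.00·8.000 + 9.600·54.00 + 4.530·260.0) / 79.13 = 2216/79.13 = 28.01 mg/L.

28.0 mg/L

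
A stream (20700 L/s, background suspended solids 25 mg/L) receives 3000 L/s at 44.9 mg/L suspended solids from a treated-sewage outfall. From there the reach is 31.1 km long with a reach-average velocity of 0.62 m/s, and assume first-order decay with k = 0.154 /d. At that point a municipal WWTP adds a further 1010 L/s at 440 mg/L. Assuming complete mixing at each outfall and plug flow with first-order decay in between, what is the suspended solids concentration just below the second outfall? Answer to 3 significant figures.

42.1 mg/L

Flow-weighted average: C = (20700·25.00 + 3000·44.90) / 23700 = 652200/23700 = 27.52 mg/L; combined flow 23700 L/s.
Travel time t = 31.1·1000 / 0.62 = 50160 s = 13.93 h.
After decay, C = 27.52 × e^(−kt) = 27.52 × 0.9145 = 25.17 mg/L.
At the second outfall, C = (23700·25.17 + 1010·440.0) / (23700 + 1010) = 42.12 mg/L.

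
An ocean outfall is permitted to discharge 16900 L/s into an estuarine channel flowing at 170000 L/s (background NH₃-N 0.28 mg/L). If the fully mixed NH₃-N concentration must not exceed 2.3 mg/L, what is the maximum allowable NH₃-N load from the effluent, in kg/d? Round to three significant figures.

33000 kg/d

Mass balance at the limit: 170000·0.2800 + 16900·Cₑ = 186900·2.3 → Cₑ = 22.62 mg/L.
16900 L/s = 16.90 m³/s. Load = 16.90 m³/s × 22.62 g/m³ × 86 400 s/d = 33030 kg/d.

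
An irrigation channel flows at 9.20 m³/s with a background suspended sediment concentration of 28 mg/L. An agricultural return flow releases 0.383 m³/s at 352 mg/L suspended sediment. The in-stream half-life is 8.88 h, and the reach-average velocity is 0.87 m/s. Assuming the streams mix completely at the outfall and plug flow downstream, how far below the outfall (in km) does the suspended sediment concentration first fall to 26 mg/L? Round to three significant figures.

18.2 km

Mass balance: C = (9.200·28.00 + 0.3830·352.0) / 9.583 = 392.4/9.583 = 40.95 mg/L.
Half-life 8.88 h → k = ln 2 / 8.88 = 0.07806 h⁻¹ = 1.873 d⁻¹.
Set 40.95·exp(−k·t) = 26 → t = ln(40.95/26)/k = 20950 s = 5.819 h.
Distance = v·t = 0.87·20950 = 18230 m = 18.23 km.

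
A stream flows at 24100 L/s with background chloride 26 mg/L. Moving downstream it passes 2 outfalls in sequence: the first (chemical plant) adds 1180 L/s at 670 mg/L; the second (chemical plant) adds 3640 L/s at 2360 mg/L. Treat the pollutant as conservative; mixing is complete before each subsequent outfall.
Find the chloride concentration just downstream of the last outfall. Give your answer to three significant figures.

Below outfall 1: Q → 25280 L/s, C = (24100·26.00 + 1180·670.0)/25280 = 56.06 mg/L.
Below outfall 2: Q → 28920 L/s, C = (25280·56.06 + 3640·2360)/28920 = 346.0 mg/L.

346 mg/L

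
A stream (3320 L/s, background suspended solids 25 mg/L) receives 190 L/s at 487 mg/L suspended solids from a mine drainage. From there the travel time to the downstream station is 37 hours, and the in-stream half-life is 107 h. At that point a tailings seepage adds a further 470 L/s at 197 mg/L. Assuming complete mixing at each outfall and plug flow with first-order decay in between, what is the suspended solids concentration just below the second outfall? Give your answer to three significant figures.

Mass balance: C = (3320·25.00 + 190.0·487.0) / 3510 = 175500/3510 = 50.01 mg/L; combined flow 3510 L/s.
Half-life 107 h → k = ln 2 / 107 = 0.006478 h⁻¹ = 0.1555 d⁻¹.
Applying C = C₀e^(−kt): 50.01 × 0.7869 = 39.35 mg/L.
Second outfall: C = (3510·39.35 + 470.0·197.0)/3980 = 57.97 mg/L.

58.0 mg/L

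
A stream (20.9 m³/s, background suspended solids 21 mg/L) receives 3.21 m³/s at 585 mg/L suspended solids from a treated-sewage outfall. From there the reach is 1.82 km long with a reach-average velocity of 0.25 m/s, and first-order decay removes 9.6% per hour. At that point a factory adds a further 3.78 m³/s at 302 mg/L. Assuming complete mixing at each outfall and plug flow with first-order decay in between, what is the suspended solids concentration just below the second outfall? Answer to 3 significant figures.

Mass balance: C = (20.90·21.00 + 3.210·585.0) / 24.11 = 2317/24.11 = 96.09 mg/L; combined flow 24.11 m³/s.
Travel time t = 1.82·1000 / 0.25 = 7280 s = 2.022 h.
9.6%/h lost → k = −ln(1 − 0.096) = 0.1009 h⁻¹.
Applying C = C₀e^(−kt): 96.09 × 0.8154 = 78.35 mg/L.
At the second outfall, C = (24.11·78.35 + 3.780·302.0) / (24.11 + 3.780) = 108.7 mg/L.

109 mg/L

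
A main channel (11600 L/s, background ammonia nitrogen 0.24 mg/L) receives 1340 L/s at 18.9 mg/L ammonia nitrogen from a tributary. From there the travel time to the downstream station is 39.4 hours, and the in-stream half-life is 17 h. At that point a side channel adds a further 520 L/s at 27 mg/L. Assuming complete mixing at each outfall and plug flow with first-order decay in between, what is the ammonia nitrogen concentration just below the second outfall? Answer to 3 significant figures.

1.46 mg/L

Conservation of mass: C = (11600·0.2400 + 1340·18.90) / 12940 = 28110/12940 = 2.172 mg/L; combined flow 12940 L/s.
Half-life 17 h → k = ln 2 / 17 = 0.04077 h⁻¹ = 0.9786 d⁻¹.
Decay over the reach: 2.172·exp(−kt) = 2.172·0.2006 = 0.4358 mg/L.
At the second outfall, C = (12940·0.4358 + 520.0·27.00) / (12940 + 520.0) = 1.462 mg/L.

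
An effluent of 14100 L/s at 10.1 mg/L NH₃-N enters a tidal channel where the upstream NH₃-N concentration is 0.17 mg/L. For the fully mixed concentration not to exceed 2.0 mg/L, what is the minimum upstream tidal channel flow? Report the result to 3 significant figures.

Set C_mix = 2.0: (Q·0.1700 + 14100·10.10) / (Q + 14100) = 2.0
→ Q = 14100·(10.10 − 2.0)/(2.0 − 0.1700) = 62410 L/s.

62400 L/s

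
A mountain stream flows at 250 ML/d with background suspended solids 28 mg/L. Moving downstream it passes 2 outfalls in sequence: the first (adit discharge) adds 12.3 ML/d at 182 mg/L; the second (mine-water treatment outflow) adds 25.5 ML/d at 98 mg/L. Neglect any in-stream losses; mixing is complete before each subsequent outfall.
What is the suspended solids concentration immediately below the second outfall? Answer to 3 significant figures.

40.8 mg/L

Below outfall 1: Q → 262.3 ML/d, C = (250.0·28.00 + 12.30·182.0)/262.3 = 35.22 mg/L.
Below outfall 2: Q → 287.8 ML/d, C = (262.3·35.22 + 25.50·98.00)/287.8 = 40.78 mg/L.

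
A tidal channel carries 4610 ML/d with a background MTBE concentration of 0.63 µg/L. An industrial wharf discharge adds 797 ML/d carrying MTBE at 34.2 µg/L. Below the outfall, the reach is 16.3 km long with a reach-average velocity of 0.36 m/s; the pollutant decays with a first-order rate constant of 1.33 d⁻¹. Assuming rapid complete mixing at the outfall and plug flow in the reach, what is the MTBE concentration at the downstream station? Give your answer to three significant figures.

2.78 µg/L

Conservation of mass: C = (4610·0.6300 + 797.0·34.20) / 5407 = 30160/5407 = 5.578 µg/L.
Travel time t = 16.3·1000 / 0.36 = 45280 s = 12.58 h.
First-order decay: C = 5.578·exp(−k·t) = 5.578·0.4981 = 2.778 µg/L.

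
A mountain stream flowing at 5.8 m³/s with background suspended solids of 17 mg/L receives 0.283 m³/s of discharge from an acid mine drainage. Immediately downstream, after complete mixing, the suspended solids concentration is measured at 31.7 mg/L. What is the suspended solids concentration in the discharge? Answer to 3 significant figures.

333 mg/L

Mass balance: 5.800·17.00 + 0.2830·Cₑ = 6.083·31.70
→ Cₑ = (6.083·31.70 − 5.800·17.00) / 0.2830 = 333.0 mg/L.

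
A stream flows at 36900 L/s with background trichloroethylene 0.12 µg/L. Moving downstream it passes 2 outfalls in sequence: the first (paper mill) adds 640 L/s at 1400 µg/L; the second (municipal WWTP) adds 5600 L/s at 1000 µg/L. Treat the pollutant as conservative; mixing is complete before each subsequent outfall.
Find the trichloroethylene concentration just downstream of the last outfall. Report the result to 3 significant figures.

151 µg/L

After outfall 1: Q = 36900 + 640.0 = 37540 L/s; C = (36900·0.1200 + 640.0·1400)/37540 = 23.99 µg/L.
After outfall 2: Q = 37540 + 5600 = 43140 L/s; C = (37540·23.99 + 5600·1000)/43140 = 150.7 µg/L.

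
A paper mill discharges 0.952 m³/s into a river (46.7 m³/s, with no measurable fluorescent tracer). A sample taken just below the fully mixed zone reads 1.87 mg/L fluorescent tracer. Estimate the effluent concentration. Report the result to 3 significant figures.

93.6 mg/L

Mass balance: 46.70·0 + 0.9520·Cₑ = 47.65·1.870
→ Cₑ = (47.65·1.870 − 46.70·0) / 0.9520 = 93.60 mg/L.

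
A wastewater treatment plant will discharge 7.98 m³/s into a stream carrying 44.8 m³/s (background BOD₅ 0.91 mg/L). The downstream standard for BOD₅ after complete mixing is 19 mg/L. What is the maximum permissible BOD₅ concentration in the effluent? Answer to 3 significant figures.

At the limit, (Qr·Cr + Qe·Cₑ)/(Qr + Qe) = 19:
Cₑ = (52.78·19 − 44.80·0.9100) / 7.980 = 120.6 mg/L.

121 mg/L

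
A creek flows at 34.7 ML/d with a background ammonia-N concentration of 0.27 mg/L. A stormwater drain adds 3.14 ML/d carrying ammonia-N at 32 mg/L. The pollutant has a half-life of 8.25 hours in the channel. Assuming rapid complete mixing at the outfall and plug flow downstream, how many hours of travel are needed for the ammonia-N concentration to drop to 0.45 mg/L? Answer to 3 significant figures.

Mixed concentration C = ΣQC/ΣQ = (34.70·0.2700 + 3.140·32.00) / 37.84 = 109.8/37.84 = 2.903 mg/L.
Half-life 8.25 h → k = ln 2 / 8.25 = 0.08402 h⁻¹ = 2.016 d⁻¹.
2.903·exp(−k·t) = 0.45 → t = ln(2.903/0.45)/k = 79880 s = 22.19 h.

22.2 h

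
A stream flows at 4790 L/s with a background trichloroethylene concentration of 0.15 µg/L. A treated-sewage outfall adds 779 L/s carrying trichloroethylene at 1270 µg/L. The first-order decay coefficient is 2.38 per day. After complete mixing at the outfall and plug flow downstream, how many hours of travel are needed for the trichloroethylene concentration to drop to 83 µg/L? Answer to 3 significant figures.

7.68 h

After mixing, C = (4790·0.1500 + 779.0·1270) / 5569 = 990000/5569 = 177.8 µg/L.
177.8·exp(−k·t) = 83 → t = ln(177.8/83)/k = 27650 s = 7.681 h.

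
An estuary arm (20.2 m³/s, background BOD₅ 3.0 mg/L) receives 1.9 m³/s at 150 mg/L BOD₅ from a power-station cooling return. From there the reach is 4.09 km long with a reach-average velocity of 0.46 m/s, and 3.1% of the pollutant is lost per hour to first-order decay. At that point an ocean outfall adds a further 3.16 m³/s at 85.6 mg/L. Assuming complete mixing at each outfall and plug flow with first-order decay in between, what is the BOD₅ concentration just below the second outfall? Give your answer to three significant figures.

Mass balance: C = (20.20·3.000 + 1.900·150.0) / 22.10 = 345.6/22.10 = 15.64 mg/L; combined flow 22.10 m³/s.
Travel time t = 4.09·1000 / 0.46 = 8891 s = 2.470 h.
3.1%/h lost → k = −ln(1 − 0.031) = 0.03149 h⁻¹.
First-order decay: C = 15.64·exp(−k·t) = 15.64·0.9252 = 14.47 mg/L.
At the second outfall, C = (22.10·14.47 + 3.160·85.60) / (22.10 + 3.160) = 23.37 mg/L.

23.4 mg/L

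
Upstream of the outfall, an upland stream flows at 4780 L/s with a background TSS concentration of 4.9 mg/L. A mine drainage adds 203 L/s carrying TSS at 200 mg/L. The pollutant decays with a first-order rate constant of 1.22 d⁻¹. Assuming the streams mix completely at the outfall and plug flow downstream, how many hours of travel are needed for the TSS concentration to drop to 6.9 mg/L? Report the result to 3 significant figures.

12.2 h

Flow-weighted average: C = (4780·4.900 + 203.0·200.0) / 4983 = 64020/4983 = 12.85 mg/L.
12.85·exp(−k·t) = 6.9 → t = ln(12.85/6.9)/k = 44030 s = 12.23 h.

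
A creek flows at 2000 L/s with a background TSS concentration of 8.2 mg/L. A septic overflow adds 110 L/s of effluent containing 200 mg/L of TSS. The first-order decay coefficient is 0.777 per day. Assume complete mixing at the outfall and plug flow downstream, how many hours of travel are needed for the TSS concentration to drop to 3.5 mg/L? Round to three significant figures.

50.9 h

Conservation of mass: C = (2000·8.200 + 110.0·200.0) / 2110 = 38400/2110 = 18.20 mg/L.
18.20·exp(−k·t) = 3.5 → t = ln(18.20/3.5)/k = 183300 s = 50.92 h.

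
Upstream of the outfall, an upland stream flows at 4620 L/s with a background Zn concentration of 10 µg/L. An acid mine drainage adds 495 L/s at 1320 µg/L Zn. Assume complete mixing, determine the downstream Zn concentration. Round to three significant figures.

137 µg/L

Conservation of mass: C = (4620·10.00 + 495.0·1320) / 5115 = 699600/5115 = 136.8 µg/L.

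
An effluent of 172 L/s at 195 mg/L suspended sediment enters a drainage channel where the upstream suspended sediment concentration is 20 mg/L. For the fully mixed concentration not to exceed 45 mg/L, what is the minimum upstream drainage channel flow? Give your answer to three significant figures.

1030 L/s

Set C_mix = 45: (Q·20.00 + 172.0·195.0) / (Q + 172.0) = 45
→ Q = 172.0·(195.0 − 45)/(45 − 20.00) = 1032 L/s.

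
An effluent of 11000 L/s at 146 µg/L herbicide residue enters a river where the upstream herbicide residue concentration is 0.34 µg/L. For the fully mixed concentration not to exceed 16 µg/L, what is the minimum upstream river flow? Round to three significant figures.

91300 L/s

Set C_mix = 16: (Q·0.3400 + 11000·146.0) / (Q + 11000) = 16
→ Q = 11000·(146.0 − 16)/(16 − 0.3400) = 91320 L/s.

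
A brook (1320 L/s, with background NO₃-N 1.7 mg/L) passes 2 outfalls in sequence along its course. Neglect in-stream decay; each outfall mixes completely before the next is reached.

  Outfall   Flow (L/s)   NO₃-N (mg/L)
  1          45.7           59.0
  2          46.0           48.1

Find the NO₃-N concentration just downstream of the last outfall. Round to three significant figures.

5.07 mg/L

After outfall 1: Q = 1320 + 45.70 = 1366 L/s; C = (1320·1.700 + 45.70·59.00)/1366 = 3.617 mg/L.
After outfall 2: Q = 1366 + 46.00 = 1412 L/s; C = (1366·3.617 + 46.00·48.10)/1412 = 5.067 mg/L.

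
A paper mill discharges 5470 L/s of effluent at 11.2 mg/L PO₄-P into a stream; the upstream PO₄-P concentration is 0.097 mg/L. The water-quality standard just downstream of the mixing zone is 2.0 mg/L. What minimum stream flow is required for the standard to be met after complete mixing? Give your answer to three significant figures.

26400 L/s

Set C_mix = 2.0: (Q·0.09700 + 5470·11.20) / (Q + 5470) = 2.0
→ Q = 5470·(11.20 − 2.0)/(2.0 − 0.09700) = 26440 L/s.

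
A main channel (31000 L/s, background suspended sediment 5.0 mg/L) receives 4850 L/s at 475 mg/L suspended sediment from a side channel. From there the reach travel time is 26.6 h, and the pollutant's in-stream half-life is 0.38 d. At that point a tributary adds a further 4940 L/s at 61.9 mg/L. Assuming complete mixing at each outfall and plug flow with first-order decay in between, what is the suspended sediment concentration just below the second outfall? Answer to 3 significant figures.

Mixed concentration C = ΣQC/ΣQ = (31000·5.000 + 4850·475.0) / 35850 = 2459000/35850 = 68.58 mg/L; combined flow 35850 L/s.
Half-life 0.38 d → k = ln 2 / 0.38 = 1.824 d⁻¹.
Applying C = C₀e^(−kt): 68.58 × 0.1324 = 9.083 mg/L.
At the second outfall, C = (35850·9.083 + 4940·61.90) / (35850 + 4940) = 15.48 mg/L.

15.5 mg/L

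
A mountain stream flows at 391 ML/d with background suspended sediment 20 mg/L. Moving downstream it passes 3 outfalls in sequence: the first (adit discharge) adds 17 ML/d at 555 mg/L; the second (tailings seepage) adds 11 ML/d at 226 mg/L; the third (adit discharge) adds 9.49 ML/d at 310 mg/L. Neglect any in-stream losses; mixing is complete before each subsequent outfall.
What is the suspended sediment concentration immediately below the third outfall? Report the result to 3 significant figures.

Below outfall 1: Q → 408.0 ML/d, C = (391.0·20.00 + 17.00·555.0)/408.0 = 42.29 mg/L.
Below outfall 2: Q → 419.0 ML/d, C = (408.0·42.29 + 11.00·226.0)/419.0 = 47.11 mg/L.
Below outfall 3: Q → 428.5 ML/d, C = (419.0·47.11 + 9.490·310.0)/428.5 = 52.94 mg/L.

52.9 mg/L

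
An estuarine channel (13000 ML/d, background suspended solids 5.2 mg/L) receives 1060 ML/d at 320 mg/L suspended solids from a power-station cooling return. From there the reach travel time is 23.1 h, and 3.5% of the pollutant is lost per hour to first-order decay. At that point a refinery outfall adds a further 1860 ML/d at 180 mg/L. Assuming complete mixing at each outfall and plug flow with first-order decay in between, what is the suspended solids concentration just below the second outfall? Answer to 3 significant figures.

Conservation of mass: C = (13000·5.200 + 1060·320.0) / 14060 = 406800/14060 = 28.93 mg/L; combined flow 14060 ML/d.
3.5%/h lost → k = −ln(1 − 0.035) = 0.03563 h⁻¹.
Decay over the reach: 28.93·exp(−kt) = 28.93·0.4391 = 12.71 mg/L.
At the second outfall, C = (14060·12.71 + 1860·180.0) / (14060 + 1860) = 32.25 mg/L.

32.3 mg/L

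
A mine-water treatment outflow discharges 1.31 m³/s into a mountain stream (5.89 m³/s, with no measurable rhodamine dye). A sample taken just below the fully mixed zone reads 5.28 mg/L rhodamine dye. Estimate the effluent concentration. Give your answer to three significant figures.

Mass balance: 5.890·0 + 1.310·Cₑ = 7.200·5.280
→ Cₑ = (7.200·5.280 − 5.890·0) / 1.310 = 29.02 mg/L.

29.0 mg/L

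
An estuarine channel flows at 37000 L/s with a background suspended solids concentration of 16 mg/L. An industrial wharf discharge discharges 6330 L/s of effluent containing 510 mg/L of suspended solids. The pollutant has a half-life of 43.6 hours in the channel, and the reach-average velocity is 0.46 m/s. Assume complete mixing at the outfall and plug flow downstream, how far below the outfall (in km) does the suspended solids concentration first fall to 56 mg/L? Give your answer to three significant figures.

Mass balance: C = (37000·16.00 + 6330·510.0) / 43330 = 3820000/43330 = 88.17 mg/L.
Half-life 43.6 h → k = ln 2 / 43.6 = 0.01590 h⁻¹ = 0.3815 d⁻¹.
Set 88.17·exp(−k·t) = 56 → t = ln(88.17/56)/k = 102800 s = 28.55 h.
Distance = v·t = 0.46·102800 = 47280 m = 47.28 km.

47.3 km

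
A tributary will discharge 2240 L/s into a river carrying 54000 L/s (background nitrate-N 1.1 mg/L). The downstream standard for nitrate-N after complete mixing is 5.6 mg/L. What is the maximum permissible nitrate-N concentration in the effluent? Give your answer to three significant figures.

114 mg/L

At the limit, (Qr·Cr + Qe·Cₑ)/(Qr + Qe) = 5.6:
Cₑ = (56240·5.6 − 54000·1.100) / 2240 = 114.1 mg/L.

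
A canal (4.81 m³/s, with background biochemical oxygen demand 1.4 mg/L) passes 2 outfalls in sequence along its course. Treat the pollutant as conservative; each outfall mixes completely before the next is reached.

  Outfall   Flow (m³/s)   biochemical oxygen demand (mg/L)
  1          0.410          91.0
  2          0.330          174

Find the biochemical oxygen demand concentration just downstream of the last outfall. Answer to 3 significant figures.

After outfall 1: Q = 4.810 + 0.4100 = 5.220 m³/s; C = (4.810·1.400 + 0.4100·91.00)/5.220 = 8.438 mg/L.
After outfall 2: Q = 5.220 + 0.3300 = 5.550 m³/s; C = (5.220·8.438 + 0.3300·174.0)/5.550 = 18.28 mg/L.

18.3 mg/L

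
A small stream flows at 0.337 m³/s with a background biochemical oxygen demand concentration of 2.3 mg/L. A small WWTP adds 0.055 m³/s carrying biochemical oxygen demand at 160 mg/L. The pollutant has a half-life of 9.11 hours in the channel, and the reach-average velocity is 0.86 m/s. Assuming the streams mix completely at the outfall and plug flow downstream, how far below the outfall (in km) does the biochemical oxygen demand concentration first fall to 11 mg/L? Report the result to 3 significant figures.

32.5 km

After mixing, C = (0.3370·2.300 + 0.05500·160.0) / 0.3920 = 9.575/0.3920 = 24.43 mg/L.
Half-life 9.11 h → k = ln 2 / 9.11 = 0.07609 h⁻¹ = 1.826 d⁻¹.
Set 24.43·exp(−k·t) = 11 → t = ln(24.43/11)/k = 37750 s = 10.48 h.
Distance = v·t = 0.86·37750 = 32460 m = 32.46 km.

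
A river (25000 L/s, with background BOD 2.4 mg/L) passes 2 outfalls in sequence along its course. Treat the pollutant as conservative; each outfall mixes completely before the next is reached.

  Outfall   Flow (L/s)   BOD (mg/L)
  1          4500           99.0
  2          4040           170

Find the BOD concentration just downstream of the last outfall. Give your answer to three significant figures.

35.5 mg/L

Below outfall 1: Q → 29500 L/s, C = (25000·2.400 + 4500·99.00)/29500 = 17.14 mg/L.
Below outfall 2: Q → 33540 L/s, C = (29500·17.14 + 4040·170.0)/33540 = 35.55 mg/L.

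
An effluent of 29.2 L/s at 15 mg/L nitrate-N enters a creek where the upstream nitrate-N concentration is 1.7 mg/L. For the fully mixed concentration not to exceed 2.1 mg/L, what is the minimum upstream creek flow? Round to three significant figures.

Set C_mix = 2.1: (Q·1.700 + 29.20·15.00) / (Q + 29.20) = 2.1
→ Q = 29.20·(15.00 − 2.1)/(2.1 − 1.700) = 941.7 L/s.

942 L/s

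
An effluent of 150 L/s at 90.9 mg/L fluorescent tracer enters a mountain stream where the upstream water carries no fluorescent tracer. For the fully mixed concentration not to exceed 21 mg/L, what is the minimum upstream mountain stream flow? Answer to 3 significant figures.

Set C_mix = 21: (Q·0 + 150.0·90.90) / (Q + 150.0) = 21
→ Q = 150.0·(90.90 − 21)/(21 − 0) = 499.3 L/s.

499 L/s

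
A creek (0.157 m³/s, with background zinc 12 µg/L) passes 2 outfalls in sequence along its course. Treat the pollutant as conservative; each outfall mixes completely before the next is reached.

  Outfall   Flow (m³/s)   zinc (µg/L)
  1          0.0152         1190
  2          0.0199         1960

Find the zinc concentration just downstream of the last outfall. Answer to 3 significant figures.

After outfall 1: Q = 0.1570 + 0.01520 = 0.1722 m³/s; C = (0.1570·12.00 + 0.01520·1190)/0.1722 = 116.0 µg/L.
After outfall 2: Q = 0.1722 + 0.01990 = 0.1921 m³/s; C = (0.1722·116.0 + 0.01990·1960)/0.1921 = 307.0 µg/L.

307 µg/L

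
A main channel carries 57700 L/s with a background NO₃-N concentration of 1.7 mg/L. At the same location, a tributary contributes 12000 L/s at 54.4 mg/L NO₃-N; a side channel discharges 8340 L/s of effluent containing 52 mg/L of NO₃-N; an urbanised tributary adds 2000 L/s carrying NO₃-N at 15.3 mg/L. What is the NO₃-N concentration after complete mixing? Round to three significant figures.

After mixing, C = (57700·1.700 + 12000·54.40 + 8340·52.00 + 2000·15.30) / 80040 = 1215000/80040 = 15.18 mg/L.

15.2 mg/L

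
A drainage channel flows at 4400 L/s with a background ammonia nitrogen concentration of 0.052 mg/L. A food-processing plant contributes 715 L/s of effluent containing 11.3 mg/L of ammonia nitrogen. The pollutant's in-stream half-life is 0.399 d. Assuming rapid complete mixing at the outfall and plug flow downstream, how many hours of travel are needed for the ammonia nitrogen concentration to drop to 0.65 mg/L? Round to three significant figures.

12.7 h

Flow-weighted average: C = (4400·0.05200 + 715.0·11.30) / 5115 = 8308/5115 = 1.624 mg/L.
Half-life 0.399 d → k = ln 2 / 0.399 = 1.737 d⁻¹.
1.624·exp(−k·t) = 0.65 → t = ln(1.624/0.65)/k = 45550 s = 12.65 h.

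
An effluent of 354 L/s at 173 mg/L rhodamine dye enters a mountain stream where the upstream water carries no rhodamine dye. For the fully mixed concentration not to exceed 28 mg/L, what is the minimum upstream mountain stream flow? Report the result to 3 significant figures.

1830 L/s

Set C_mix = 28: (Q·0 + 354.0·173.0) / (Q + 354.0) = 28
→ Q = 354.0·(173.0 − 28)/(28 − 0) = 1833 L/s.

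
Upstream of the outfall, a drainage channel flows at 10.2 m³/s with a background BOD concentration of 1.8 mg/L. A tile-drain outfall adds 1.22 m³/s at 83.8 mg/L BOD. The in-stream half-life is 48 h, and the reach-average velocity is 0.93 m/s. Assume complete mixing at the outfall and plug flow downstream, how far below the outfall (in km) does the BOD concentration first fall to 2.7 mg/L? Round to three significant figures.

316 km

Flow-weighted average: C = (10.20·1.800 + 1.220·83.80) / 11.42 = 120.6/11.42 = 10.56 mg/L.
Half-life 48 h → k = ln 2 / 48 = 0.01444 h⁻¹ = 0.3466 d⁻¹.
Set 10.56·exp(−k·t) = 2.7 → t = ln(10.56/2.7)/k = 340000 s = 94.44 h.
Distance = v·t = 0.93·340000 = 316200 m = 316.2 km.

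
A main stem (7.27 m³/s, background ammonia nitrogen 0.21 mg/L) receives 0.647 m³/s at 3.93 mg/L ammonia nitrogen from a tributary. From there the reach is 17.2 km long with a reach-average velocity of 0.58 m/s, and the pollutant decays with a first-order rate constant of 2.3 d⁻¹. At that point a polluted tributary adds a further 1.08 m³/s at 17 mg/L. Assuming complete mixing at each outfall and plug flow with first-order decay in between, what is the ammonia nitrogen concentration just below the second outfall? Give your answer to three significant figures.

After mixing, C = (7.270·0.2100 + 0.6470·3.930) / 7.917 = 4.069/7.917 = 0.5140 mg/L; combined flow 7.917 m³/s.
Travel time t = 17.2·1000 / 0.58 = 29660 s = 8.238 h.
After decay, C = 0.5140 × e^(−kt) = 0.5140 × 0.4541 = 0.2334 mg/L.
At the second outfall, C = (7.917·0.2334 + 1.080·17.00) / (7.917 + 1.080) = 2.246 mg/L.

2.25 mg/L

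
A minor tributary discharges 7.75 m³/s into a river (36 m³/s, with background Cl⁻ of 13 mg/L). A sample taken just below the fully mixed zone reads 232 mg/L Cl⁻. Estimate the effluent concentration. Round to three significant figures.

1250 mg/L

Mass balance: 36.00·13.00 + 7.750·Cₑ = 43.75·232.0
→ Cₑ = (43.75·232.0 − 36.00·13.00) / 7.750 = 1249 mg/L.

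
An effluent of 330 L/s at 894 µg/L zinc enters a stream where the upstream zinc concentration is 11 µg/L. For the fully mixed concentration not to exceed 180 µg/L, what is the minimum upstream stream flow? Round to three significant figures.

Set C_mix = 180: (Q·11.00 + 330.0·894.0) / (Q + 330.0) = 180
→ Q = 330.0·(894.0 − 180)/(180 − 11.00) = 1394 L/s.

1390 L/s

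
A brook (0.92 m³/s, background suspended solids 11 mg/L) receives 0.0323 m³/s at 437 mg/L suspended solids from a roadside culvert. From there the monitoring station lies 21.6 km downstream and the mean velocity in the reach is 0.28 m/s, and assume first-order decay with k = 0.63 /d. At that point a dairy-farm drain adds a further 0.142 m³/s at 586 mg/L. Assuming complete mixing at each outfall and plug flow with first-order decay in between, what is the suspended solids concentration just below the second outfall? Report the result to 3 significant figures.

Mixed concentration C = ΣQC/ΣQ = (0.9200·11.00 + 0.03230·437.0) / 0.9523 = 24.24/0.9523 = 25.45 mg/L; combined flow 0.9523 m³/s.
Travel time t = 21.6·1000 / 0.28 = 77140 s = 21.43 h.
After decay, C = 25.45 × e^(−kt) = 25.45 × 0.5698 = 14.50 mg/L.
Second outfall: C = (0.9523·14.50 + 0.1420·586.0)/1.094 = 88.66 mg/L.

88.7 mg/L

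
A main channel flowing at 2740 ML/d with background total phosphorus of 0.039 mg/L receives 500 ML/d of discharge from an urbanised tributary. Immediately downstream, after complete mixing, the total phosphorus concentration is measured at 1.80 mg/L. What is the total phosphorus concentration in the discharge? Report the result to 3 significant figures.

Mass balance: 2740·0.03900 + 500.0·Cₑ = 3240·1.800
→ Cₑ = (3240·1.800 − 2740·0.03900) / 500.0 = 11.45 mg/L.

11.5 mg/L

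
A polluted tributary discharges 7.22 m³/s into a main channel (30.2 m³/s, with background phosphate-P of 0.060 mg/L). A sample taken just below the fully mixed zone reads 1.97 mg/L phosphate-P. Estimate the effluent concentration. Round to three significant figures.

9.96 mg/L

Mass balance: 30.20·0.06000 + 7.220·Cₑ = 37.42·1.970
→ Cₑ = (37.42·1.970 − 30.20·0.06000) / 7.220 = 9.959 mg/L.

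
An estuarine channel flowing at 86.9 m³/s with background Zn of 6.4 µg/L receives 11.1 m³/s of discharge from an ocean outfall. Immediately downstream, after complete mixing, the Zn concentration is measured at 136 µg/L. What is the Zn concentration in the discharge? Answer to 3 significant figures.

1150 µg/L

Mass balance: 86.90·6.400 + 11.10·Cₑ = 98.00·136.0
→ Cₑ = (98.00·136.0 − 86.90·6.400) / 11.10 = 1151 µg/L.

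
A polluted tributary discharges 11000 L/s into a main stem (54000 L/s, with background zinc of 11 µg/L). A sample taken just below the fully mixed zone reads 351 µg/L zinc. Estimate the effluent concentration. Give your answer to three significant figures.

Mass balance: 54000·11.00 + 11000·Cₑ = 65000·351.0
→ Cₑ = (65000·351.0 − 54000·11.00) / 11000 = 2020 µg/L.

2020 µg/L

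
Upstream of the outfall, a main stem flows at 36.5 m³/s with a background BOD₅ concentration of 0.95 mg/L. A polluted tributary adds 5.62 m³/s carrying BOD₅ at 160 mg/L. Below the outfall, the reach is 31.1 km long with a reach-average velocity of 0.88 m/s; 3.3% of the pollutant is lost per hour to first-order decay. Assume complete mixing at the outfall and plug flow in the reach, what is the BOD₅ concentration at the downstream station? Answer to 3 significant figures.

Mass balance: C = (36.50·0.9500 + 5.620·160.0) / 42.12 = 933.9/42.12 = 22.17 mg/L.
Travel time t = 31.1·1000 / 0.88 = 35340 s = 9.817 h.
3.3%/h lost → k = −ln(1 − 0.033) = 0.03356 h⁻¹.
Applying C = C₀e^(−kt): 22.17 × 0.7193 = 15.95 mg/L.

15.9 mg/L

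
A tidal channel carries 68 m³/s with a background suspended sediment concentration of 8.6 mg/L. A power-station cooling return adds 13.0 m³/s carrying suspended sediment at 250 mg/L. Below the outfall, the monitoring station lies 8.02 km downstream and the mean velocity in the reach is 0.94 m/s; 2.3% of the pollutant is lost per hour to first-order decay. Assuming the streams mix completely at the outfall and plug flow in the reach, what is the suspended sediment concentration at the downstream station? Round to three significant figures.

44.8 mg/L

Mixed concentration C = ΣQC/ΣQ = (68.00·8.600 + 13.00·250.0) / 81.00 = 3835/81.00 = 47.34 mg/L.
Travel time t = 8.02·1000 / 0.94 = 8532 s = 2.370 h.
2.3%/h lost → k = −ln(1 − 0.023) = 0.02327 h⁻¹.
After decay, C = 47.34 × e^(−kt) = 47.34 × 0.9463 = 44.80 mg/L.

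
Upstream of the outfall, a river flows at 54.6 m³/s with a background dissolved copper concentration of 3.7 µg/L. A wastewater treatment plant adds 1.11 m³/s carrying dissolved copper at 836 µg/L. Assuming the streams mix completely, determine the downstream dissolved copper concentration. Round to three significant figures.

Conservation of mass: C = (54.60·3.700 + 1.110·836.0) / 55.71 = 1130/55.71 = 20.28 µg/L.

20.3 µg/L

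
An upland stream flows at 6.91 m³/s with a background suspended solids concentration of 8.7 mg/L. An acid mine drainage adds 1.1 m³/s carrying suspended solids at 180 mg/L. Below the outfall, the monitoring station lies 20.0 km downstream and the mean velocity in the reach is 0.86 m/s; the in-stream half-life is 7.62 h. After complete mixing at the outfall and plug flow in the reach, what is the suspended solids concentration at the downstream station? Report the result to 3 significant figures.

Flow-weighted average: C = (6.910·8.700 + 1.100·180.0) / 8.010 = 258.1/8.010 = 32.22 mg/L.
Travel time t = 20.0·1000 / 0.86 = 23260 s = 6.460 h.
Half-life 7.62 h → k = ln 2 / 7.62 = 0.09096 h⁻¹ = 2.183 d⁻¹.
Applying C = C₀e^(−kt): 32.22 × 0.5556 = 17.91 mg/L.

17.9 mg/L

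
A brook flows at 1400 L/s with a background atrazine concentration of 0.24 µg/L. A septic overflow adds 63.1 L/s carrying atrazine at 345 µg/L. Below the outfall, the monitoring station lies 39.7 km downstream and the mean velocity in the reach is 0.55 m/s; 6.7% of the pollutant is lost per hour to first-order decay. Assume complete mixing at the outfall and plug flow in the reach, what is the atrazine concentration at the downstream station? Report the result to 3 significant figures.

3.76 µg/L

Mixed concentration C = ΣQC/ΣQ = (1400·0.2400 + 63.10·345.0) / 1463 = 22110/1463 = 15.11 µg/L.
Travel time t = 39.7·1000 / 0.55 = 72180 s = 20.05 h.
6.7%/h lost → k = −ln(1 − 0.067) = 0.06935 h⁻¹.
After decay, C = 15.11 × e^(−kt) = 15.11 × 0.2489 = 3.761 µg/L.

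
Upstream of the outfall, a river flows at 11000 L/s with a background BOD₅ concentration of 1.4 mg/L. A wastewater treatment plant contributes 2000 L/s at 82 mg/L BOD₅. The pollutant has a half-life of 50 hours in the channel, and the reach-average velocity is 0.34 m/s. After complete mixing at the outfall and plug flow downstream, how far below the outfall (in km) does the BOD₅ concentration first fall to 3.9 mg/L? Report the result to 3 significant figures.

112 km

Flow-weighted average: C = (11000·1.400 + 2000·82.00) / 13000 = 179400/13000 = 13.80 mg/L.
Half-life 50 h → k = ln 2 / 50 = 0.01386 h⁻¹ = 0.3327 d⁻¹.
Set 13.80·exp(−k·t) = 3.9 → t = ln(13.80/3.9)/k = 328200 s = 91.16 h.
Distance = v·t = 0.34·328200 = 111600 m = 111.6 km.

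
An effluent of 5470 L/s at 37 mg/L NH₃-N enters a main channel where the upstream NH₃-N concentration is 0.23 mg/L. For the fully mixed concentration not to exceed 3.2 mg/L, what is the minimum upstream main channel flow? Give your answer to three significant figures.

62300 L/s

Set C_mix = 3.2: (Q·0.2300 + 5470·37.00) / (Q + 5470) = 3.2
→ Q = 5470·(37.00 − 3.2)/(3.2 − 0.2300) = 62250 L/s.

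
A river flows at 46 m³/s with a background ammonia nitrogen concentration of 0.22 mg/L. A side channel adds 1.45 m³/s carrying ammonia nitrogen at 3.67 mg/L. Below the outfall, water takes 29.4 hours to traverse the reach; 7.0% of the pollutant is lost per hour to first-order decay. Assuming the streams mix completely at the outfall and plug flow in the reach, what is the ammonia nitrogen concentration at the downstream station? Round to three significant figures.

0.0385 mg/L

After mixing, C = (46.00·0.2200 + 1.450·3.670) / 47.45 = 15.44/47.45 = 0.3254 mg/L.
7.0%/h lost → k = −ln(1 − 0.07) = 0.07257 h⁻¹.
Decay over the reach: 0.3254·exp(−kt) = 0.3254·0.1184 = 0.03853 mg/L.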